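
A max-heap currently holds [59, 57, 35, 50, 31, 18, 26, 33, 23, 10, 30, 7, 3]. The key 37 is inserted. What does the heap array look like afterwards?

[59, 57, 37, 50, 31, 18, 35, 33, 23, 10, 30, 7, 3, 26]

append 37 at index 13 → [59, 57, 35, 50, 31, 18, 26, 33, 23, 10, 30, 7, 3, 37]
37 > parent 26 at index 6, swap → [59, 57, 35, 50, 31, 18, 37, 33, 23, 10, 30, 7, 3, 26]
37 > parent 35 at index 2, swap → [59, 57, 37, 50, 31, 18, 35, 33, 23, 10, 30, 7, 3, 26]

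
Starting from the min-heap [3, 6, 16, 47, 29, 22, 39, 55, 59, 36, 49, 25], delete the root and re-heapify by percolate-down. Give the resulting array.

remove root 3; move last element 25 to root → [25, 6, 16, 47, 29, 22, 39, 55, 59, 36, 49]
25 vs smaller child 6 at index 1, swap → [6, 25, 16, 47, 29, 22, 39, 55, 59, 36, 49]

[6, 25, 16, 47, 29, 22, 39, 55, 59, 36, 49]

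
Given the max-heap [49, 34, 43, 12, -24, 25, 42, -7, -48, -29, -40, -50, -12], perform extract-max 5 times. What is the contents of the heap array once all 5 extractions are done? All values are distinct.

[12, -7, -12, -40, -24, -50, -29, -48]

extract-max #1 returns 49:
  remove root 49; move last element -12 to root → [-12, 34, 43, 12, -24, 25, 42, -7, -48, -29, -40, -50]
  -12 vs larger child 43 at index 2, swap → [43, 34, -12, 12, -24, 25, 42, -7, -48, -29, -40, -50]
  -12 vs larger child 42 at index 6, swap → [43, 34, 42, 12, -24, 25, -12, -7, -48, -29, -40, -50]
extract-max #2 returns 43:
  remove root 43; move last element -50 to root → [-50, 34, 42, 12, -24, 25, -12, -7, -48, -29, -40]
  -50 vs larger child 42 at index 2, swap → [42, 34, -50, 12, -24, 25, -12, -7, -48, -29, -40]
  -50 vs larger child 25 at index 5, swap → [42, 34, 25, 12, -24, -50, -12, -7, -48, -29, -40]
extract-max #3 returns 42:
  remove root 42; move last element -40 to root → [-40, 34, 25, 12, -24, -50, -12, -7, -48, -29]
  -40 vs larger child 34 at index 1, swap → [34, -40, 25, 12, -24, -50, -12, -7, -48, -29]
  -40 vs larger child 12 at index 3, swap → [34, 12, 25, -40, -24, -50, -12, -7, -48, -29]
  -40 vs larger child -7 at index 7, swap → [34, 12, 25, -7, -24, -50, -12, -40, -48, -29]
extract-max #4 returns 34:
  remove root 34; move last element -29 to root → [-29, 12, 25, -7, -24, -50, -12, -40, -48]
  -29 vs larger child 25 at index 2, swap → [25, 12, -29, -7, -24, -50, -12, -40, -48]
  -29 vs larger child -12 at index 6, swap → [25, 12, -12, -7, -24, -50, -29, -40, -48]
extract-max #5 returns 25:
  remove root 25; move last element -48 to root → [-48, 12, -12, -7, -24, -50, -29, -40]
  -48 vs larger child 12 at index 1, swap → [12, -48, -12, -7, -24, -50, -29, -40]
  -48 vs larger child -7 at index 3, swap → [12, -7, -12, -48, -24, -50, -29, -40]
  -48 vs only child -40 at index 7, swap → [12, -7, -12, -40, -24, -50, -29, -48]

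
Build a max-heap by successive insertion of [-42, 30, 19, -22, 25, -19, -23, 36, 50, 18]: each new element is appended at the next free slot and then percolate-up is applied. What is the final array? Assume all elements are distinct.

[50, 36, 19, 30, 18, -19, -23, -42, 25, -22]

Insert -42:
  append -42 at index 0 → [-42] (no swap needed)
Insert 30:
  append 30 at index 1 → [-42, 30]
  30 > parent -42 at index 0, swap → [30, -42]
Insert 19:
  append 19 at index 2 → [30, -42, 19] (no swap needed)
Insert -22:
  append -22 at index 3 → [30, -42, 19, -22]
  -22 > parent -42 at index 1, swap → [30, -22, 19, -42]
Insert 25:
  append 25 at index 4 → [30, -22, 19, -42, 25]
  25 > parent -22 at index 1, swap → [30, 25, 19, -42, -22]
Insert -19:
  append -19 at index 5 → [30, 25, 19, -42, -22, -19] (no swap needed)
Insert -23:
  append -23 at index 6 → [30, 25, 19, -42, -22, -19, -23] (no swap needed)
Insert 36:
  append 36 at index 7 → [30, 25, 19, -42, -22, -19, -23, 36]
  36 > parent -42 at index 3, swap → [30, 25, 19, 36, -22, -19, -23, -42]
  36 > parent 25 at index 1, swap → [30, 36, 19, 25, -22, -19, -23, -42]
  36 > parent 30 at index 0, swap → [36, 30, 19, 25, -22, -19, -23, -42]
Insert 50:
  append 50 at index 8 → [36, 30, 19, 25, -22, -19, -23, -42, 50]
  50 > parent 25 at index 3, swap → [36, 30, 19, 50, -22, -19, -23, -42, 25]
  50 > parent 30 at index 1, swap → [36, 50, 19, 30, -22, -19, -23, -42, 25]
  50 > parent 36 at index 0, swap → [50, 36, 19, 30, -22, -19, -23, -42, 25]
Insert 18:
  append 18 at index 9 → [50, 36, 19, 30, -22, -19, -23, -42, 25, 18]
  18 > parent -22 at index 4, swap → [50, 36, 19, 30, 18, -19, -23, -42, 25, -22]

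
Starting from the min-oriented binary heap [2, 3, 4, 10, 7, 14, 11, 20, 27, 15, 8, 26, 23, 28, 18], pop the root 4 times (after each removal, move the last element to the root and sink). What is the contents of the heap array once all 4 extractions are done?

extract-min #1 returns 2:
  remove root 2; move last element 18 to root → [18, 3, 4, 10, 7, 14, 11, 20, 27, 15, 8, 26, 23, 28]
  18 vs smaller child 3 at index 1, swap → [3, 18, 4, 10, 7, 14, 11, 20, 27, 15, 8, 26, 23, 28]
  18 vs smaller child 7 at index 4, swap → [3, 7, 4, 10, 18, 14, 11, 20, 27, 15, 8, 26, 23, 28]
  18 vs smaller child 8 at index 10, swap → [3, 7, 4, 10, 8, 14, 11, 20, 27, 15, 18, 26, 23, 28]
extract-min #2 returns 3:
  remove root 3; move last element 28 to root → [28, 7, 4, 10, 8, 14, 11, 20, 27, 15, 18, 26, 23]
  28 vs smaller child 4 at index 2, swap → [4, 7, 28, 10, 8, 14, 11, 20, 27, 15, 18, 26, 23]
  28 vs smaller child 11 at index 6, swap → [4, 7, 11, 10, 8, 14, 28, 20, 27, 15, 18, 26, 23]
extract-min #3 returns 4:
  remove root 4; move last element 23 to root → [23, 7, 11, 10, 8, 14, 28, 20, 27, 15, 18, 26]
  23 vs smaller child 7 at index 1, swap → [7, 23, 11, 10, 8, 14, 28, 20, 27, 15, 18, 26]
  23 vs smaller child 8 at index 4, swap → [7, 8, 11, 10, 23, 14, 28, 20, 27, 15, 18, 26]
  23 vs smaller child 15 at index 9, swap → [7, 8, 11, 10, 15, 14, 28, 20, 27, 23, 18, 26]
extract-min #4 returns 7:
  remove root 7; move last element 26 to root → [26, 8, 11, 10, 15, 14, 28, 20, 27, 23, 18]
  26 vs smaller child 8 at index 1, swap → [8, 26, 11, 10, 15, 14, 28, 20, 27, 23, 18]
  26 vs smaller child 10 at index 3, swap → [8, 10, 11, 26, 15, 14, 28, 20, 27, 23, 18]
  26 vs smaller child 20 at index 7, swap → [8, 10, 11, 20, 15, 14, 28, 26, 27, 23, 18]

[8, 10, 11, 20, 15, 14, 28, 26, 27, 23, 18]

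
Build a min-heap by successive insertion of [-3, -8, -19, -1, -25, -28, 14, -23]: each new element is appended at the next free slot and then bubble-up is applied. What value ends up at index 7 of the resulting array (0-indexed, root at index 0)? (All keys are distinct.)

Insert -3:
  append -3 at index 0 → [-3] (no swap needed)
Insert -8:
  append -8 at index 1 → [-3, -8]
  -8 < parent -3 at index 0, swap → [-8, -3]
Insert -19:
  append -19 at index 2 → [-8, -3, -19]
  -19 < parent -8 at index 0, swap → [-19, -3, -8]
Insert -1:
  append -1 at index 3 → [-19, -3, -8, -1] (no swap needed)
Insert -25:
  append -25 at index 4 → [-19, -3, -8, -1, -25]
  -25 < parent -3 at index 1, swap → [-19, -25, -8, -1, -3]
  -25 < parent -19 at index 0, swap → [-25, -19, -8, -1, -3]
Insert -28:
  append -28 at index 5 → [-25, -19, -8, -1, -3, -28]
  -28 < parent -8 at index 2, swap → [-25, -19, -28, -1, -3, -8]
  -28 < parent -25 at index 0, swap → [-28, -19, -25, -1, -3, -8]
Insert 14:
  append 14 at index 6 → [-28, -19, -25, -1, -3, -8, 14] (no swap needed)
Insert -23:
  append -23 at index 7 → [-28, -19, -25, -1, -3, -8, 14, -23]
  -23 < parent -1 at index 3, swap → [-28, -19, -25, -23, -3, -8, 14, -1]
  -23 < parent -19 at index 1, swap → [-28, -23, -25, -19, -3, -8, 14, -1]
resulting array: [-28, -23, -25, -19, -3, -8, 14, -1]

-1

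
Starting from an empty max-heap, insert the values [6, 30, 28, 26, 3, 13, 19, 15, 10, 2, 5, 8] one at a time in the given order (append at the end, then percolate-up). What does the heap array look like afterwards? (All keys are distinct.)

[30, 26, 28, 15, 5, 13, 19, 6, 10, 2, 3, 8]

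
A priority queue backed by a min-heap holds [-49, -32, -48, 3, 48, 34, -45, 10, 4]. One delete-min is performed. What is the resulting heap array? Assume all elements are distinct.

[-48, -32, -45, 3, 48, 34, 4, 10]

remove root -49; move last element 4 to root → [4, -32, -48, 3, 48, 34, -45, 10]
4 vs smaller child -48 at index 2, swap → [-48, -32, 4, 3, 48, 34, -45, 10]
4 vs smaller child -45 at index 6, swap → [-48, -32, -45, 3, 48, 34, 4, 10]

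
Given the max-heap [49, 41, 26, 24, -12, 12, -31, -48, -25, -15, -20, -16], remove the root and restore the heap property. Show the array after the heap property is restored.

remove root 49; move last element -16 to root → [-16, 41, 26, 24, -12, 12, -31, -48, -25, -15, -20]
-16 vs larger child 41 at index 1, swap → [41, -16, 26, 24, -12, 12, -31, -48, -25, -15, -20]
-16 vs larger child 24 at index 3, swap → [41, 24, 26, -16, -12, 12, -31, -48, -25, -15, -20]

[41, 24, 26, -16, -12, 12, -31, -48, -25, -15, -20]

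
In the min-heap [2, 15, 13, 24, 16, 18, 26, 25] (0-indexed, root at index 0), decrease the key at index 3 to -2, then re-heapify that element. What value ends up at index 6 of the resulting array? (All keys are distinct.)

26

set index 3 from 24 to -2 → [2, 15, 13, -2, 16, 18, 26, 25]
-2 < parent 15 at index 1, swap → [2, -2, 13, 15, 16, 18, 26, 25]
-2 < parent 2 at index 0, swap → [-2, 2, 13, 15, 16, 18, 26, 25]
resulting array: [-2, 2, 13, 15, 16, 18, 26, 25]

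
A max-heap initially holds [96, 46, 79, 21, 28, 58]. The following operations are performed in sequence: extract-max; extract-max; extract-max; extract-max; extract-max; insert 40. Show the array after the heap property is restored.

extract-max → returns 96:
  remove root 96; move last element 58 to root → [58, 46, 79, 21, 28]
  58 vs larger child 79 at index 2, swap → [79, 46, 58, 21, 28]
extract-max → returns 79:
  remove root 79; move last element 28 to root → [28, 46, 58, 21]
  28 vs larger child 58 at index 2, swap → [58, 46, 28, 21]
extract-max → returns 58:
  remove root 58; move last element 21 to root → [21, 46, 28]
  21 vs larger child 46 at index 1, swap → [46, 21, 28]
extract-max → returns 46:
  remove root 46; move last element 28 to root → [28, 21] (no swap needed)
extract-max → returns 28:
  remove root 28; move last element 21 to root → [21] (no swap needed)
insert 40:
  append 40 at index 1 → [21, 40]
  40 > parent 21 at index 0, swap → [40, 21]

[40, 21]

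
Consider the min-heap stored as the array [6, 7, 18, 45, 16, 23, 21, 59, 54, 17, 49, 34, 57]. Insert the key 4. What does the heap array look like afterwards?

append 4 at index 13 → [6, 7, 18, 45, 16, 23, 21, 59, 54, 17, 49, 34, 57, 4]
4 < parent 21 at index 6, swap → [6, 7, 18, 45, 16, 23, 4, 59, 54, 17, 49, 34, 57, 21]
4 < parent 18 at index 2, swap → [6, 7, 4, 45, 16, 23, 18, 59, 54, 17, 49, 34, 57, 21]
4 < parent 6 at index 0, swap → [4, 7, 6, 45, 16, 23, 18, 59, 54, 17, 49, 34, 57, 21]

[4, 7, 6, 45, 16, 23, 18, 59, 54, 17, 49, 34, 57, 21]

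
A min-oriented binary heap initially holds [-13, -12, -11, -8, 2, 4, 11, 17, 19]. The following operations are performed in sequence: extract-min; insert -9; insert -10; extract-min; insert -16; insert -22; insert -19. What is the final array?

[-22, -16, -19, -8, -11, 2, 11, 19, 17, -9, -10, 4]

extract-min → returns -13:
  remove root -13; move last element 19 to root → [19, -12, -11, -8, 2, 4, 11, 17]
  19 vs smaller child -12 at index 1, swap → [-12, 19, -11, -8, 2, 4, 11, 17]
  19 vs smaller child -8 at index 3, swap → [-12, -8, -11, 19, 2, 4, 11, 17]
  19 vs only child 17 at index 7, swap → [-12, -8, -11, 17, 2, 4, 11, 19]
insert -9:
  append -9 at index 8 → [-12, -8, -11, 17, 2, 4, 11, 19, -9]
  -9 < parent 17 at index 3, swap → [-12, -8, -11, -9, 2, 4, 11, 19, 17]
  -9 < parent -8 at index 1, swap → [-12, -9, -11, -8, 2, 4, 11, 19, 17]
insert -10:
  append -10 at index 9 → [-12, -9, -11, -8, 2, 4, 11, 19, 17, -10]
  -10 < parent 2 at index 4, swap → [-12, -9, -11, -8, -10, 4, 11, 19, 17, 2]
  -10 < parent -9 at index 1, swap → [-12, -10, -11, -8, -9, 4, 11, 19, 17, 2]
extract-min → returns -12:
  remove root -12; move last element 2 to root → [2, -10, -11, -8, -9, 4, 11, 19, 17]
  2 vs smaller child -11 at index 2, swap → [-11, -10, 2, -8, -9, 4, 11, 19, 17]
insert -16:
  append -16 at index 9 → [-11, -10, 2, -8, -9, 4, 11, 19, 17, -16]
  -16 < parent -9 at index 4, swap → [-11, -10, 2, -8, -16, 4, 11, 19, 17, -9]
  -16 < parent -10 at index 1, swap → [-11, -16, 2, -8, -10, 4, 11, 19, 17, -9]
  -16 < parent -11 at index 0, swap → [-16, -11, 2, -8, -10, 4, 11, 19, 17, -9]
insert -22:
  append -22 at index 10 → [-16, -11, 2, -8, -10, 4, 11, 19, 17, -9, -22]
  -22 < parent -10 at index 4, swap → [-16, -11, 2, -8, -22, 4, 11, 19, 17, -9, -10]
  -22 < parent -11 at index 1, swap → [-16, -22, 2, -8, -11, 4, 11, 19, 17, -9, -10]
  -22 < parent -16 at index 0, swap → [-22, -16, 2, -8, -11, 4, 11, 19, 17, -9, -10]
insert -19:
  append -19 at index 11 → [-22, -16, 2, -8, -11, 4, 11, 19, 17, -9, -10, -19]
  -19 < parent 4 at index 5, swap → [-22, -16, 2, -8, -11, -19, 11, 19, 17, -9, -10, 4]
  -19 < parent 2 at index 2, swap → [-22, -16, -19, -8, -11, 2, 11, 19, 17, -9, -10, 4]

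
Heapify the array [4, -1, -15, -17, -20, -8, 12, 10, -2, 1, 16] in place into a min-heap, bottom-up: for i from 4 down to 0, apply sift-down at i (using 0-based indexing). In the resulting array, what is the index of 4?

8

sift down from index 4: already satisfies heap property
sift down from index 3: already satisfies heap property
sift down from index 2: already satisfies heap property
sift down from index 1:
  -1 vs smaller child -20 at index 4, swap → [4, -20, -15, -17, -1, -8, 12, 10, -2, 1, 16]
sift down from index 0:
  4 vs smaller child -20 at index 1, swap → [-20, 4, -15, -17, -1, -8, 12, 10, -2, 1, 16]
  4 vs smaller child -17 at index 3, swap → [-20, -17, -15, 4, -1, -8, 12, 10, -2, 1, 16]
  4 vs smaller child -2 at index 8, swap → [-20, -17, -15, -2, -1, -8, 12, 10, 4, 1, 16]
resulting array: [-20, -17, -15, -2, -1, -8, 12, 10, 4, 1, 16]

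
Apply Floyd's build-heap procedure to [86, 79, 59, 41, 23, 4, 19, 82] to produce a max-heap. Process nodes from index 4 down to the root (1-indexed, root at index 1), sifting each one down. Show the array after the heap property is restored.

[86, 82, 59, 79, 23, 4, 19, 41]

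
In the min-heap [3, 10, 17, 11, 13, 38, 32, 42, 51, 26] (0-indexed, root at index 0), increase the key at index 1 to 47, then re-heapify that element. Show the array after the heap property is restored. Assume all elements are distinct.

[3, 11, 17, 42, 13, 38, 32, 47, 51, 26]

set index 1 from 10 to 47 → [3, 47, 17, 11, 13, 38, 32, 42, 51, 26]
47 vs smaller child 11 at index 3, swap → [3, 11, 17, 47, 13, 38, 32, 42, 51, 26]
47 vs smaller child 42 at index 7, swap → [3, 11, 17, 42, 13, 38, 32, 47, 51, 26]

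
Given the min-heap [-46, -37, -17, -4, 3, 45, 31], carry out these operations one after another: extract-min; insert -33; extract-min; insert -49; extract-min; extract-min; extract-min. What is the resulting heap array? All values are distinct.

[-4, 3, 45, 31]

extract-min → returns -46:
  remove root -46; move last element 31 to root → [31, -37, -17, -4, 3, 45]
  31 vs smaller child -37 at index 1, swap → [-37, 31, -17, -4, 3, 45]
  31 vs smaller child -4 at index 3, swap → [-37, -4, -17, 31, 3, 45]
insert -33:
  append -33 at index 6 → [-37, -4, -17, 31, 3, 45, -33]
  -33 < parent -17 at index 2, swap → [-37, -4, -33, 31, 3, 45, -17]
extract-min → returns -37:
  remove root -37; move last element -17 to root → [-17, -4, -33, 31, 3, 45]
  -17 vs smaller child -33 at index 2, swap → [-33, -4, -17, 31, 3, 45]
insert -49:
  append -49 at index 6 → [-33, -4, -17, 31, 3, 45, -49]
  -49 < parent -17 at index 2, swap → [-33, -4, -49, 31, 3, 45, -17]
  -49 < parent -33 at index 0, swap → [-49, -4, -33, 31, 3, 45, -17]
extract-min → returns -49:
  remove root -49; move last element -17 to root → [-17, -4, -33, 31, 3, 45]
  -17 vs smaller child -33 at index 2, swap → [-33, -4, -17, 31, 3, 45]
extract-min → returns -33:
  remove root -33; move last element 45 to root → [45, -4, -17, 31, 3]
  45 vs smaller child -17 at index 2, swap → [-17, -4, 45, 31, 3]
extract-min → returns -17:
  remove root -17; move last element 3 to root → [3, -4, 45, 31]
  3 vs smaller child -4 at index 1, swap → [-4, 3, 45, 31]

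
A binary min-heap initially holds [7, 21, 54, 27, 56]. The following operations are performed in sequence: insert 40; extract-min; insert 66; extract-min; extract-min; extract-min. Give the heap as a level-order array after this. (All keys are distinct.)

[54, 66, 56]

insert 40:
  append 40 at index 5 → [7, 21, 54, 27, 56, 40]
  40 < parent 54 at index 2, swap → [7, 21, 40, 27, 56, 54]
extract-min → returns 7:
  remove root 7; move last element 54 to root → [54, 21, 40, 27, 56]
  54 vs smaller child 21 at index 1, swap → [21, 54, 40, 27, 56]
  54 vs smaller child 27 at index 3, swap → [21, 27, 40, 54, 56]
insert 66:
  append 66 at index 5 → [21, 27, 40, 54, 56, 66] (no swap needed)
extract-min → returns 21:
  remove root 21; move last element 66 to root → [66, 27, 40, 54, 56]
  66 vs smaller child 27 at index 1, swap → [27, 66, 40, 54, 56]
  66 vs smaller child 54 at index 3, swap → [27, 54, 40, 66, 56]
extract-min → returns 27:
  remove root 27; move last element 56 to root → [56, 54, 40, 66]
  56 vs smaller child 40 at index 2, swap → [40, 54, 56, 66]
extract-min → returns 40:
  remove root 40; move last element 66 to root → [66, 54, 56]
  66 vs smaller child 54 at index 1, swap → [54, 66, 56]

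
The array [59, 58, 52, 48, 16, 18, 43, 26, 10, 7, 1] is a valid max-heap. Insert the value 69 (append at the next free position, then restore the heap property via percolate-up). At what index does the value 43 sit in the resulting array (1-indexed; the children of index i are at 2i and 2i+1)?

append 69 at index 12 → [59, 58, 52, 48, 16, 18, 43, 26, 10, 7, 1, 69]
69 > parent 18 at index 6, swap → [59, 58, 52, 48, 16, 69, 43, 26, 10, 7, 1, 18]
69 > parent 52 at index 3, swap → [59, 58, 69, 48, 16, 52, 43, 26, 10, 7, 1, 18]
69 > parent 59 at index 1, swap → [69, 58, 59, 48, 16, 52, 43, 26, 10, 7, 1, 18]
resulting array: [69, 58, 59, 48, 16, 52, 43, 26, 10, 7, 1, 18]

7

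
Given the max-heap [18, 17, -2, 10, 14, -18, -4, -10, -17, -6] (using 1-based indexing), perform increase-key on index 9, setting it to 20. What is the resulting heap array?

[20, 18, -2, 17, 14, -18, -4, -10, 10, -6]

set index 9 from -17 to 20 → [18, 17, -2, 10, 14, -18, -4, -10, 20, -6]
20 > parent 10 at index 4, swap → [18, 17, -2, 20, 14, -18, -4, -10, 10, -6]
20 > parent 17 at index 2, swap → [18, 20, -2, 17, 14, -18, -4, -10, 10, -6]
20 > parent 18 at index 1, swap → [20, 18, -2, 17, 14, -18, -4, -10, 10, -6]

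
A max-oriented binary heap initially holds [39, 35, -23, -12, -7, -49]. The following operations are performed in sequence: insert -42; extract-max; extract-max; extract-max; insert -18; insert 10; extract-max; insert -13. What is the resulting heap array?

insert -42:
  append -42 at index 6 → [39, 35, -23, -12, -7, -49, -42] (no swap needed)
extract-max → returns 39:
  remove root 39; move last element -42 to root → [-42, 35, -23, -12, -7, -49]
  -42 vs larger child 35 at index 1, swap → [35, -42, -23, -12, -7, -49]
  -42 vs larger child -7 at index 4, swap → [35, -7, -23, -12, -42, -49]
extract-max → returns 35:
  remove root 35; move last element -49 to root → [-49, -7, -23, -12, -42]
  -49 vs larger child -7 at index 1, swap → [-7, -49, -23, -12, -42]
  -49 vs larger child -12 at index 3, swap → [-7, -12, -23, -49, -42]
extract-max → returns -7:
  remove root -7; move last element -42 to root → [-42, -12, -23, -49]
  -42 vs larger child -12 at index 1, swap → [-12, -42, -23, -49]
insert -18:
  append -18 at index 4 → [-12, -42, -23, -49, -18]
  -18 > parent -42 at index 1, swap → [-12, -18, -23, -49, -42]
insert 10:
  append 10 at index 5 → [-12, -18, -23, -49, -42, 10]
  10 > parent -23 at index 2, swap → [-12, -18, 10, -49, -42, -23]
  10 > parent -12 at index 0, swap → [10, -18, -12, -49, -42, -23]
extract-max → returns 10:
  remove root 10; move last element -23 to root → [-23, -18, -12, -49, -42]
  -23 vs larger child -12 at index 2, swap → [-12, -18, -23, -49, -42]
insert -13:
  append -13 at index 5 → [-12, -18, -23, -49, -42, -13]
  -13 > parent -23 at index 2, swap → [-12, -18, -13, -49, -42, -23]

[-12, -18, -13, -49, -42, -23]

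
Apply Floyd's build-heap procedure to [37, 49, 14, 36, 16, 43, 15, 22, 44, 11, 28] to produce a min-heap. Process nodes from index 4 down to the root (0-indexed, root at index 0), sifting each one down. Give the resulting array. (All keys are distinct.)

sift down from index 4:
  16 vs smaller child 11 at index 9, swap → [37, 49, 14, 36, 11, 43, 15, 22, 44, 16, 28]
sift down from index 3:
  36 vs smaller child 22 at index 7, swap → [37, 49, 14, 22, 11, 43, 15, 36, 44, 16, 28]
sift down from index 2: already satisfies heap property
sift down from index 1:
  49 vs smaller child 11 at index 4, swap → [37, 11, 14, 22, 49, 43, 15, 36, 44, 16, 28]
  49 vs smaller child 16 at index 9, swap → [37, 11, 14, 22, 16, 43, 15, 36, 44, 49, 28]
sift down from index 0:
  37 vs smaller child 11 at index 1, swap → [11, 37, 14, 22, 16, 43, 15, 36, 44, 49, 28]
  37 vs smaller child 16 at index 4, swap → [11, 16, 14, 22, 37, 43, 15, 36, 44, 49, 28]
  37 vs smaller child 28 at index 10, swap → [11, 16, 14, 22, 28, 43, 15, 36, 44, 49, 37]

[11, 16, 14, 22, 28, 43, 15, 36, 44, 49, 37]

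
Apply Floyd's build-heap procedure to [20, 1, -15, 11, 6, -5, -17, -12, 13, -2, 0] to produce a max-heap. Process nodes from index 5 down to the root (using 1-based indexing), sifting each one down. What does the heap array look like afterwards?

sift down from index 5: already satisfies heap property
sift down from index 4:
  11 vs larger child 13 at index 9, swap → [20, 1, -15, 13, 6, -5, -17, -12, 11, -2, 0]
sift down from index 3:
  -15 vs larger child -5 at index 6, swap → [20, 1, -5, 13, 6, -15, -17, -12, 11, -2, 0]
sift down from index 2:
  1 vs larger child 13 at index 4, swap → [20, 13, -5, 1, 6, -15, -17, -12, 11, -2, 0]
  1 vs larger child 11 at index 9, swap → [20, 13, -5, 11, 6, -15, -17, -12, 1, -2, 0]
sift down from index 1: already satisfies heap property

[20, 13, -5, 11, 6, -15, -17, -12, 1, -2, 0]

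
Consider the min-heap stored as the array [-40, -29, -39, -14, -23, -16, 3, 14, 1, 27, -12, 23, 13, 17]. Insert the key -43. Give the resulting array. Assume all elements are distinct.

[-43, -29, -40, -14, -23, -16, -39, 14, 1, 27, -12, 23, 13, 17, 3]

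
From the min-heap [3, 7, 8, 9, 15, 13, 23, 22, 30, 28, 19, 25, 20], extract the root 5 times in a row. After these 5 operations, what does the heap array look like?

extract-min #1 returns 3:
  remove root 3; move last element 20 to root → [20, 7, 8, 9, 15, 13, 23, 22, 30, 28, 19, 25]
  20 vs smaller child 7 at index 1, swap → [7, 20, 8, 9, 15, 13, 23, 22, 30, 28, 19, 25]
  20 vs smaller child 9 at index 3, swap → [7, 9, 8, 20, 15, 13, 23, 22, 30, 28, 19, 25]
extract-min #2 returns 7:
  remove root 7; move last element 25 to root → [25, 9, 8, 20, 15, 13, 23, 22, 30, 28, 19]
  25 vs smaller child 8 at index 2, swap → [8, 9, 25, 20, 15, 13, 23, 22, 30, 28, 19]
  25 vs smaller child 13 at index 5, swap → [8, 9, 13, 20, 15, 25, 23, 22, 30, 28, 19]
extract-min #3 returns 8:
  remove root 8; move last element 19 to root → [19, 9, 13, 20, 15, 25, 23, 22, 30, 28]
  19 vs smaller child 9 at index 1, swap → [9, 19, 13, 20, 15, 25, 23, 22, 30, 28]
  19 vs smaller child 15 at index 4, swap → [9, 15, 13, 20, 19, 25, 23, 22, 30, 28]
extract-min #4 returns 9:
  remove root 9; move last element 28 to root → [28, 15, 13, 20, 19, 25, 23, 22, 30]
  28 vs smaller child 13 at index 2, swap → [13, 15, 28, 20, 19, 25, 23, 22, 30]
  28 vs smaller child 23 at index 6, swap → [13, 15, 23, 20, 19, 25, 28, 22, 30]
extract-min #5 returns 13:
  remove root 13; move last element 30 to root → [30, 15, 23, 20, 19, 25, 28, 22]
  30 vs smaller child 15 at index 1, swap → [15, 30, 23, 20, 19, 25, 28, 22]
  30 vs smaller child 19 at index 4, swap → [15, 19, 23, 20, 30, 25, 28, 22]

[15, 19, 23, 20, 30, 25, 28, 22]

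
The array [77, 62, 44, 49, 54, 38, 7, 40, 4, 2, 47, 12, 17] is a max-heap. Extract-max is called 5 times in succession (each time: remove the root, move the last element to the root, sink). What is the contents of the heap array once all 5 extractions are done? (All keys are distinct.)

[44, 40, 38, 12, 17, 4, 7, 2]

extract-max #1 returns 77:
  remove root 77; move last element 17 to root → [17, 62, 44, 49, 54, 38, 7, 40, 4, 2, 47, 12]
  17 vs larger child 62 at index 1, swap → [62, 17, 44, 49, 54, 38, 7, 40, 4, 2, 47, 12]
  17 vs larger child 54 at index 4, swap → [62, 54, 44, 49, 17, 38, 7, 40, 4, 2, 47, 12]
  17 vs larger child 47 at index 10, swap → [62, 54, 44, 49, 47, 38, 7, 40, 4, 2, 17, 12]
extract-max #2 returns 62:
  remove root 62; move last element 12 to root → [12, 54, 44, 49, 47, 38, 7, 40, 4, 2, 17]
  12 vs larger child 54 at index 1, swap → [54, 12, 44, 49, 47, 38, 7, 40, 4, 2, 17]
  12 vs larger child 49 at index 3, swap → [54, 49, 44, 12, 47, 38, 7, 40, 4, 2, 17]
  12 vs larger child 40 at index 7, swap → [54, 49, 44, 40, 47, 38, 7, 12, 4, 2, 17]
extract-max #3 returns 54:
  remove root 54; move last element 17 to root → [17, 49, 44, 40, 47, 38, 7, 12, 4, 2]
  17 vs larger child 49 at index 1, swap → [49, 17, 44, 40, 47, 38, 7, 12, 4, 2]
  17 vs larger child 47 at index 4, swap → [49, 47, 44, 40, 17, 38, 7, 12, 4, 2]
extract-max #4 returns 49:
  remove root 49; move last element 2 to root → [2, 47, 44, 40, 17, 38, 7, 12, 4]
  2 vs larger child 47 at index 1, swap → [47, 2, 44, 40, 17, 38, 7, 12, 4]
  2 vs larger child 40 at index 3, swap → [47, 40, 44, 2, 17, 38, 7, 12, 4]
  2 vs larger child 12 at index 7, swap → [47, 40, 44, 12, 17, 38, 7, 2, 4]
extract-max #5 returns 47:
  remove root 47; move last element 4 to root → [4, 40, 44, 12, 17, 38, 7, 2]
  4 vs larger child 44 at index 2, swap → [44, 40, 4, 12, 17, 38, 7, 2]
  4 vs larger child 38 at index 5, swap → [44, 40, 38, 12, 17, 4, 7, 2]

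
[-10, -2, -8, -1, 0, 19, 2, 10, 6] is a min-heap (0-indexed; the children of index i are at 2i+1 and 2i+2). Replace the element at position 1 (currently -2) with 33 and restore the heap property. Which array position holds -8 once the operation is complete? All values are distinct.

set index 1 from -2 to 33 → [-10, 33, -8, -1, 0, 19, 2, 10, 6]
33 vs smaller child -1 at index 3, swap → [-10, -1, -8, 33, 0, 19, 2, 10, 6]
33 vs smaller child 6 at index 8, swap → [-10, -1, -8, 6, 0, 19, 2, 10, 33]
resulting array: [-10, -1, -8, 6, 0, 19, 2, 10, 33]

2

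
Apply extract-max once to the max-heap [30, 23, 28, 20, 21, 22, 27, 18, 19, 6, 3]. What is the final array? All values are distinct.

remove root 30; move last element 3 to root → [3, 23, 28, 20, 21, 22, 27, 18, 19, 6]
3 vs larger child 28 at index 2, swap → [28, 23, 3, 20, 21, 22, 27, 18, 19, 6]
3 vs larger child 27 at index 6, swap → [28, 23, 27, 20, 21, 22, 3, 18, 19, 6]

[28, 23, 27, 20, 21, 22, 3, 18, 19, 6]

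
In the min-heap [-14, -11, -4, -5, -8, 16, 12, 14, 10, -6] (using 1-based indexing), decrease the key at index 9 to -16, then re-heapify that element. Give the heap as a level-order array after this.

[-16, -14, -4, -11, -8, 16, 12, 14, -5, -6]

set index 9 from 10 to -16 → [-14, -11, -4, -5, -8, 16, 12, 14, -16, -6]
-16 < parent -5 at index 4, swap → [-14, -11, -4, -16, -8, 16, 12, 14, -5, -6]
-16 < parent -11 at index 2, swap → [-14, -16, -4, -11, -8, 16, 12, 14, -5, -6]
-16 < parent -14 at index 1, swap → [-16, -14, -4, -11, -8, 16, 12, 14, -5, -6]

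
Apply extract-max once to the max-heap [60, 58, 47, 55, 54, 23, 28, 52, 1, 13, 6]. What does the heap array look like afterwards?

[58, 55, 47, 52, 54, 23, 28, 6, 1, 13]

remove root 60; move last element 6 to root → [6, 58, 47, 55, 54, 23, 28, 52, 1, 13]
6 vs larger child 58 at index 1, swap → [58, 6, 47, 55, 54, 23, 28, 52, 1, 13]
6 vs larger child 55 at index 3, swap → [58, 55, 47, 6, 54, 23, 28, 52, 1, 13]
6 vs larger child 52 at index 7, swap → [58, 55, 47, 52, 54, 23, 28, 6, 1, 13]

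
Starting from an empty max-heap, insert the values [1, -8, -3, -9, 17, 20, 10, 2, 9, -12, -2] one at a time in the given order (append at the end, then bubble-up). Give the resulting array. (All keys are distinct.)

[20, 9, 17, 2, -2, -3, 10, -9, 1, -12, -8]

Insert 1:
  append 1 at index 0 → [1] (no swap needed)
Insert -8:
  append -8 at index 1 → [1, -8] (no swap needed)
Insert -3:
  append -3 at index 2 → [1, -8, -3] (no swap needed)
Insert -9:
  append -9 at index 3 → [1, -8, -3, -9] (no swap needed)
Insert 17:
  append 17 at index 4 → [1, -8, -3, -9, 17]
  17 > parent -8 at index 1, swap → [1, 17, -3, -9, -8]
  17 > parent 1 at index 0, swap → [17, 1, -3, -9, -8]
Insert 20:
  append 20 at index 5 → [17, 1, -3, -9, -8, 20]
  20 > parent -3 at index 2, swap → [17, 1, 20, -9, -8, -3]
  20 > parent 17 at index 0, swap → [20, 1, 17, -9, -8, -3]
Insert 10:
  append 10 at index 6 → [20, 1, 17, -9, -8, -3, 10] (no swap needed)
Insert 2:
  append 2 at index 7 → [20, 1, 17, -9, -8, -3, 10, 2]
  2 > parent -9 at index 3, swap → [20, 1, 17, 2, -8, -3, 10, -9]
  2 > parent 1 at index 1, swap → [20, 2, 17, 1, -8, -3, 10, -9]
Insert 9:
  append 9 at index 8 → [20, 2, 17, 1, -8, -3, 10, -9, 9]
  9 > parent 1 at index 3, swap → [20, 2, 17, 9, -8, -3, 10, -9, 1]
  9 > parent 2 at index 1, swap → [20, 9, 17, 2, -8, -3, 10, -9, 1]
Insert -12:
  append -12 at index 9 → [20, 9, 17, 2, -8, -3, 10, -9, 1, -12] (no swap needed)
Insert -2:
  append -2 at index 10 → [20, 9, 17, 2, -8, -3, 10, -9, 1, -12, -2]
  -2 > parent -8 at index 4, swap → [20, 9, 17, 2, -2, -3, 10, -9, 1, -12, -8]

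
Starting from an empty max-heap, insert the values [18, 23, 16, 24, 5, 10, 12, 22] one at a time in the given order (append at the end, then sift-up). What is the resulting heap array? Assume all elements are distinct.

Insert 18:
  append 18 at index 0 → [18] (no swap needed)
Insert 23:
  append 23 at index 1 → [18, 23]
  23 > parent 18 at index 0, swap → [23, 18]
Insert 16:
  append 16 at index 2 → [23, 18, 16] (no swap needed)
Insert 24:
  append 24 at index 3 → [23, 18, 16, 24]
  24 > parent 18 at index 1, swap → [23, 24, 16, 18]
  24 > parent 23 at index 0, swap → [24, 23, 16, 18]
Insert 5:
  append 5 at index 4 → [24, 23, 16, 18, 5] (no swap needed)
Insert 10:
  append 10 at index 5 → [24, 23, 16, 18, 5, 10] (no swap needed)
Insert 12:
  append 12 at index 6 → [24, 23, 16, 18, 5, 10, 12] (no swap needed)
Insert 22:
  append 22 at index 7 → [24, 23, 16, 18, 5, 10, 12, 22]
  22 > parent 18 at index 3, swap → [24, 23, 16, 22, 5, 10, 12, 18]

[24, 23, 16, 22, 5, 10, 12, 18]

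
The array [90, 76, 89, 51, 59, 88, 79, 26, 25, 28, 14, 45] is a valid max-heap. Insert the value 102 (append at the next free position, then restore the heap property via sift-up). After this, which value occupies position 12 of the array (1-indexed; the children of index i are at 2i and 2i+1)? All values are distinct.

append 102 at index 13 → [90, 76, 89, 51, 59, 88, 79, 26, 25, 28, 14, 45, 102]
102 > parent 88 at index 6, swap → [90, 76, 89, 51, 59, 102, 79, 26, 25, 28, 14, 45, 88]
102 > parent 89 at index 3, swap → [90, 76, 102, 51, 59, 89, 79, 26, 25, 28, 14, 45, 88]
102 > parent 90 at index 1, swap → [102, 76, 90, 51, 59, 89, 79, 26, 25, 28, 14, 45, 88]
resulting array: [102, 76, 90, 51, 59, 89, 79, 26, 25, 28, 14, 45, 88]

45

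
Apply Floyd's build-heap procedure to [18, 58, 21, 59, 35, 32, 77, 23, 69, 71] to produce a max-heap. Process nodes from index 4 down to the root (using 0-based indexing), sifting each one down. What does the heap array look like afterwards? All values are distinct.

[77, 71, 32, 69, 58, 18, 21, 23, 59, 35]

sift down from index 4:
  35 vs only child 71 at index 9, swap → [18, 58, 21, 59, 71, 32, 77, 23, 69, 35]
sift down from index 3:
  59 vs larger child 69 at index 8, swap → [18, 58, 21, 69, 71, 32, 77, 23, 59, 35]
sift down from index 2:
  21 vs larger child 77 at index 6, swap → [18, 58, 77, 69, 71, 32, 21, 23, 59, 35]
sift down from index 1:
  58 vs larger child 71 at index 4, swap → [18, 71, 77, 69, 58, 32, 21, 23, 59, 35]
sift down from index 0:
  18 vs larger child 77 at index 2, swap → [77, 71, 18, 69, 58, 32, 21, 23, 59, 35]
  18 vs larger child 32 at index 5, swap → [77, 71, 32, 69, 58, 18, 21, 23, 59, 35]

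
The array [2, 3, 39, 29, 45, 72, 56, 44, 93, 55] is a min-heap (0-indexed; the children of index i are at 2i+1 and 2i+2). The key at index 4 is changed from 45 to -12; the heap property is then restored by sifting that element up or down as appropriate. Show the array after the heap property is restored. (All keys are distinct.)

[-12, 2, 39, 29, 3, 72, 56, 44, 93, 55]

set index 4 from 45 to -12 → [2, 3, 39, 29, -12, 72, 56, 44, 93, 55]
-12 < parent 3 at index 1, swap → [2, -12, 39, 29, 3, 72, 56, 44, 93, 55]
-12 < parent 2 at index 0, swap → [-12, 2, 39, 29, 3, 72, 56, 44, 93, 55]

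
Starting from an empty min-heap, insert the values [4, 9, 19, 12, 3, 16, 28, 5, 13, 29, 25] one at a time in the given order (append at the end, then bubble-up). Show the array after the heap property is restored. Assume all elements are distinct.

Insert 4:
  append 4 at index 0 → [4] (no swap needed)
Insert 9:
  append 9 at index 1 → [4, 9] (no swap needed)
Insert 19:
  append 19 at index 2 → [4, 9, 19] (no swap needed)
Insert 12:
  append 12 at index 3 → [4, 9, 19, 12] (no swap needed)
Insert 3:
  append 3 at index 4 → [4, 9, 19, 12, 3]
  3 < parent 9 at index 1, swap → [4, 3, 19, 12, 9]
  3 < parent 4 at index 0, swap → [3, 4, 19, 12, 9]
Insert 16:
  append 16 at index 5 → [3, 4, 19, 12, 9, 16]
  16 < parent 19 at index 2, swap → [3, 4, 16, 12, 9, 19]
Insert 28:
  append 28 at index 6 → [3, 4, 16, 12, 9, 19, 28] (no swap needed)
Insert 5:
  append 5 at index 7 → [3, 4, 16, 12, 9, 19, 28, 5]
  5 < parent 12 at index 3, swap → [3, 4, 16, 5, 9, 19, 28, 12]
Insert 13:
  append 13 at index 8 → [3, 4, 16, 5, 9, 19, 28, 12, 13] (no swap needed)
Insert 29:
  append 29 at index 9 → [3, 4, 16, 5, 9, 19, 28, 12, 13, 29] (no swap needed)
Insert 25:
  append 25 at index 10 → [3, 4, 16, 5, 9, 19, 28, 12, 13, 29, 25] (no swap needed)

[3, 4, 16, 5, 9, 19, 28, 12, 13, 29, 25]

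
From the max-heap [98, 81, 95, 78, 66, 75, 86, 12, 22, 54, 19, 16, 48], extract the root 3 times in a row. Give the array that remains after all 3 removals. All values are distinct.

extract-max #1 returns 98:
  remove root 98; move last element 48 to root → [48, 81, 95, 78, 66, 75, 86, 12, 22, 54, 19, 16]
  48 vs larger child 95 at index 2, swap → [95, 81, 48, 78, 66, 75, 86, 12, 22, 54, 19, 16]
  48 vs larger child 86 at index 6, swap → [95, 81, 86, 78, 66, 75, 48, 12, 22, 54, 19, 16]
extract-max #2 returns 95:
  remove root 95; move last element 16 to root → [16, 81, 86, 78, 66, 75, 48, 12, 22, 54, 19]
  16 vs larger child 86 at index 2, swap → [86, 81, 16, 78, 66, 75, 48, 12, 22, 54, 19]
  16 vs larger child 75 at index 5, swap → [86, 81, 75, 78, 66, 16, 48, 12, 22, 54, 19]
extract-max #3 returns 86:
  remove root 86; move last element 19 to root → [19, 81, 75, 78, 66, 16, 48, 12, 22, 54]
  19 vs larger child 81 at index 1, swap → [81, 19, 75, 78, 66, 16, 48, 12, 22, 54]
  19 vs larger child 78 at index 3, swap → [81, 78, 75, 19, 66, 16, 48, 12, 22, 54]
  19 vs larger child 22 at index 8, swap → [81, 78, 75, 22, 66, 16, 48, 12, 19, 54]

[81, 78, 75, 22, 66, 16, 48, 12, 19, 54]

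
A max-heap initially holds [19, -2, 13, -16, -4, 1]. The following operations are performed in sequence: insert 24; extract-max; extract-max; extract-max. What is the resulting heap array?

insert 24:
  append 24 at index 6 → [19, -2, 13, -16, -4, 1, 24]
  24 > parent 13 at index 2, swap → [19, -2, 24, -16, -4, 1, 13]
  24 > parent 19 at index 0, swap → [24, -2, 19, -16, -4, 1, 13]
extract-max → returns 24:
  remove root 24; move last element 13 to root → [13, -2, 19, -16, -4, 1]
  13 vs larger child 19 at index 2, swap → [19, -2, 13, -16, -4, 1]
extract-max → returns 19:
  remove root 19; move last element 1 to root → [1, -2, 13, -16, -4]
  1 vs larger child 13 at index 2, swap → [13, -2, 1, -16, -4]
extract-max → returns 13:
  remove root 13; move last element -4 to root → [-4, -2, 1, -16]
  -4 vs larger child 1 at index 2, swap → [1, -2, -4, -16]

[1, -2, -4, -16]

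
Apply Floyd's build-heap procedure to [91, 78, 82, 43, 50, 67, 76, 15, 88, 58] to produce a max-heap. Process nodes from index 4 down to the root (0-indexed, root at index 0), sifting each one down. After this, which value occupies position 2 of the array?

sift down from index 4:
  50 vs only child 58 at index 9, swap → [91, 78, 82, 43, 58, 67, 76, 15, 88, 50]
sift down from index 3:
  43 vs larger child 88 at index 8, swap → [91, 78, 82, 88, 58, 67, 76, 15, 43, 50]
sift down from index 2: already satisfies heap property
sift down from index 1:
  78 vs larger child 88 at index 3, swap → [91, 88, 82, 78, 58, 67, 76, 15, 43, 50]
sift down from index 0: already satisfies heap property
resulting array: [91, 88, 82, 78, 58, 67, 76, 15, 43, 50]

82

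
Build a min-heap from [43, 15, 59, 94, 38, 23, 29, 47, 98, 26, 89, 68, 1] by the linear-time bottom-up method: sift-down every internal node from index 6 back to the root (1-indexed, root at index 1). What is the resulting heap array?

sift down from index 6:
  23 vs smaller child 1 at index 13, swap → [43, 15, 59, 94, 38, 1, 29, 47, 98, 26, 89, 68, 23]
sift down from index 5:
  38 vs smaller child 26 at index 10, swap → [43, 15, 59, 94, 26, 1, 29, 47, 98, 38, 89, 68, 23]
sift down from index 4:
  94 vs smaller child 47 at index 8, swap → [43, 15, 59, 47, 26, 1, 29, 94, 98, 38, 89, 68, 23]
sift down from index 3:
  59 vs smaller child 1 at index 6, swap → [43, 15, 1, 47, 26, 59, 29, 94, 98, 38, 89, 68, 23]
  59 vs smaller child 23 at index 13, swap → [43, 15, 1, 47, 26, 23, 29, 94, 98, 38, 89, 68, 59]
sift down from index 2: already satisfies heap property
sift down from index 1:
  43 vs smaller child 1 at index 3, swap → [1, 15, 43, 47, 26, 23, 29, 94, 98, 38, 89, 68, 59]
  43 vs smaller child 23 at index 6, swap → [1, 15, 23, 47, 26, 43, 29, 94, 98, 38, 89, 68, 59]

[1, 15, 23, 47, 26, 43, 29, 94, 98, 38, 89, 68, 59]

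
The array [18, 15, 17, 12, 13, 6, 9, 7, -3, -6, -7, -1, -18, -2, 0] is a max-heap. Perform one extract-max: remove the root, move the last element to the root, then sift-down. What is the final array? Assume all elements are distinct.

[17, 15, 9, 12, 13, 6, 0, 7, -3, -6, -7, -1, -18, -2]

remove root 18; move last element 0 to root → [0, 15, 17, 12, 13, 6, 9, 7, -3, -6, -7, -1, -18, -2]
0 vs larger child 17 at index 2, swap → [17, 15, 0, 12, 13, 6, 9, 7, -3, -6, -7, -1, -18, -2]
0 vs larger child 9 at index 6, swap → [17, 15, 9, 12, 13, 6, 0, 7, -3, -6, -7, -1, -18, -2]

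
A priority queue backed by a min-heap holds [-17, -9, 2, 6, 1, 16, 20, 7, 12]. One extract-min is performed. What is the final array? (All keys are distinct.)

[-9, 1, 2, 6, 12, 16, 20, 7]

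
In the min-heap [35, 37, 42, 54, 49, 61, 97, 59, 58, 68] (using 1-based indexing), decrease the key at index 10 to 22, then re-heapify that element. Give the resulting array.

[22, 35, 42, 54, 37, 61, 97, 59, 58, 49]

set index 10 from 68 to 22 → [35, 37, 42, 54, 49, 61, 97, 59, 58, 22]
22 < parent 49 at index 5, swap → [35, 37, 42, 54, 22, 61, 97, 59, 58, 49]
22 < parent 37 at index 2, swap → [35, 22, 42, 54, 37, 61, 97, 59, 58, 49]
22 < parent 35 at index 1, swap → [22, 35, 42, 54, 37, 61, 97, 59, 58, 49]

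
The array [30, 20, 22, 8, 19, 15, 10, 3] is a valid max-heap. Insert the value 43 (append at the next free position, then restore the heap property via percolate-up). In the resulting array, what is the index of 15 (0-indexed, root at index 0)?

append 43 at index 8 → [30, 20, 22, 8, 19, 15, 10, 3, 43]
43 > parent 8 at index 3, swap → [30, 20, 22, 43, 19, 15, 10, 3, 8]
43 > parent 20 at index 1, swap → [30, 43, 22, 20, 19, 15, 10, 3, 8]
43 > parent 30 at index 0, swap → [43, 30, 22, 20, 19, 15, 10, 3, 8]
resulting array: [43, 30, 22, 20, 19, 15, 10, 3, 8]

5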